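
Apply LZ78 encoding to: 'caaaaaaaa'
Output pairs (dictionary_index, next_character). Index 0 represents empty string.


LZ78 encoding steps:
Dictionary: {0: ''}
Step 1: w='' (idx 0), next='c' -> output (0, 'c'), add 'c' as idx 1
Step 2: w='' (idx 0), next='a' -> output (0, 'a'), add 'a' as idx 2
Step 3: w='a' (idx 2), next='a' -> output (2, 'a'), add 'aa' as idx 3
Step 4: w='aa' (idx 3), next='a' -> output (3, 'a'), add 'aaa' as idx 4
Step 5: w='aa' (idx 3), end of input -> output (3, '')


Encoded: [(0, 'c'), (0, 'a'), (2, 'a'), (3, 'a'), (3, '')]


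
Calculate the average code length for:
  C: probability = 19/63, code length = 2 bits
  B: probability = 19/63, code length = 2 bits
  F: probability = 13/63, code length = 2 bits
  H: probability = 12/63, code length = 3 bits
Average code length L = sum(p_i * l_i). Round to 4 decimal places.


Weighted contributions p_i * l_i:
  C: (19/63) * 2 = 38/63
  B: (19/63) * 2 = 38/63
  F: (13/63) * 2 = 26/63
  H: (12/63) * 3 = 36/63
Sum = (38 + 38 + 26 + 36)/63 = 138/63

L = 138/63 = 2.1905 bits/symbol


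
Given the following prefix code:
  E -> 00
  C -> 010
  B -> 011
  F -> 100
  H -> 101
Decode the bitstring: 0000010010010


Decoding step by step:
Bits 00 -> E
Bits 00 -> E
Bits 010 -> C
Bits 010 -> C
Bits 010 -> C


Decoded message: EECCC


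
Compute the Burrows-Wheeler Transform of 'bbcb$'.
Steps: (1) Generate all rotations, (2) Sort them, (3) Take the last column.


Rotations (sorted):
  0: $bbcb -> last char: b
  1: b$bbc -> last char: c
  2: bbcb$ -> last char: $
  3: bcb$b -> last char: b
  4: cb$bb -> last char: b


BWT = bc$bb


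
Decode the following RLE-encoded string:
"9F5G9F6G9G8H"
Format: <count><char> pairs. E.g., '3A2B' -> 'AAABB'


Expanding each <count><char> pair:
  9F -> 'FFFFFFFFF'
  5G -> 'GGGGG'
  9F -> 'FFFFFFFFF'
  6G -> 'GGGGGG'
  9G -> 'GGGGGGGGG'
  8H -> 'HHHHHHHH'

Decoded = FFFFFFFFFGGGGGFFFFFFFFFGGGGGGGGGGGGGGGHHHHHHHH


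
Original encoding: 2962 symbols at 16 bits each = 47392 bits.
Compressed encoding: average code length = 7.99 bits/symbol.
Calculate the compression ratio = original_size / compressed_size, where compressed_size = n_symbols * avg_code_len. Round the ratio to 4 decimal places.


original_size = n_symbols * orig_bits = 2962 * 16 = 47392 bits
compressed_size = n_symbols * avg_code_len = 2962 * 7.99 = 23666.38 bits
ratio = original_size / compressed_size = 47392 / 23666.38 = 2.0025

Compression ratio = 2.0025


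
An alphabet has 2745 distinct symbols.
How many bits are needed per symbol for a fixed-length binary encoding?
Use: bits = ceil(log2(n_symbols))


log2(2745) = 11.4226
Bracket: 2^11 = 2048 < 2745 <= 2^12 = 4096
So ceil(log2(2745)) = 12

bits = ceil(log2(2745)) = ceil(11.4226) = 12 bits


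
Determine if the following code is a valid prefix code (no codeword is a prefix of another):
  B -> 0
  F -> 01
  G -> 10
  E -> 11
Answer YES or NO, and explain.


Checking each pair (does one codeword prefix another?):
  B='0' vs F='01': prefix -- VIOLATION

NO -- this is NOT a valid prefix code. B (0) is a prefix of F (01).


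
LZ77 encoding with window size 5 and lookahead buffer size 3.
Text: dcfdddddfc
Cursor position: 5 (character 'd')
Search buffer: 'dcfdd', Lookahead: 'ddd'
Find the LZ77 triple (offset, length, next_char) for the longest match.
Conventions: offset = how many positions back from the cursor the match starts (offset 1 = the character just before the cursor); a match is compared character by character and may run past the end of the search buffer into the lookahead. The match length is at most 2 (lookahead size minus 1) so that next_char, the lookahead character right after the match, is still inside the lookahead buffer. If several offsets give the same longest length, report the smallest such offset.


Try each offset into the search buffer:
  offset=1 (pos 4, char 'd'): match length 2
  offset=2 (pos 3, char 'd'): match length 2
  offset=3 (pos 2, char 'f'): match length 0
  offset=4 (pos 1, char 'c'): match length 0
  offset=5 (pos 0, char 'd'): match length 1
Longest match has length 2, found at offsets 1, 2; take the smallest, offset 1.
next_char = character at position 5 + 2 = 7 -> 'd'

Best match: offset=1, length=2 (matching 'dd' starting at position 4)
LZ77 triple: (1, 2, 'd')


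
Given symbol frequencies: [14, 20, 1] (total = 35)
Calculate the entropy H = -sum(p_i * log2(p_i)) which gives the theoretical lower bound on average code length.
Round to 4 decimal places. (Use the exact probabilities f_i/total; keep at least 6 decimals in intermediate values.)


Per-symbol terms -p_i * log2(p_i) with p_i = f_i/35:
  p = 14/35 = 0.400000: log2(p) = -1.321928, -p*log2(p) = 0.528771
  p = 20/35 = 0.571429: log2(p) = -0.807355, -p*log2(p) = 0.461346
  p = 1/35 = 0.028571: log2(p) = -5.129283, -p*log2(p) = 0.146551
H = 0.528771 + 0.461346 + 0.146551 = 1.136668

H = 1.1367 bits/symbol


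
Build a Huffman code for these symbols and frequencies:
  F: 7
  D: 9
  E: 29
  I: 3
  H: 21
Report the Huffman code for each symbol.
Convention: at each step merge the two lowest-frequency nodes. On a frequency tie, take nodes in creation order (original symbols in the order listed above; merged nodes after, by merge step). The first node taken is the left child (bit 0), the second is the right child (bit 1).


Huffman tree construction:
Step 1: Merge I(3) + F(7) = 10
Step 2: Merge D(9) + (I+F)(10) = 19
Step 3: Merge (D+(I+F))(19) + H(21) = 40
Step 4: Merge E(29) + ((D+(I+F))+H)(40) = 69
Read each symbol's code off the tree from the root (left child = 0, right child = 1).

Codes:
  F: 1011 (length 4)
  D: 100 (length 3)
  E: 0 (length 1)
  I: 1010 (length 4)
  H: 11 (length 2)
Average code length: 138/69 = 2.0000 bits/symbol


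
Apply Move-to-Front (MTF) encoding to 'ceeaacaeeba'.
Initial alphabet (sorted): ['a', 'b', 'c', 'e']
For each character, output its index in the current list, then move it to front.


MTF encoding:
'c': index 2 in ['a', 'b', 'c', 'e'] -> ['c', 'a', 'b', 'e']
'e': index 3 in ['c', 'a', 'b', 'e'] -> ['e', 'c', 'a', 'b']
'e': index 0 in ['e', 'c', 'a', 'b'] -> ['e', 'c', 'a', 'b']
'a': index 2 in ['e', 'c', 'a', 'b'] -> ['a', 'e', 'c', 'b']
'a': index 0 in ['a', 'e', 'c', 'b'] -> ['a', 'e', 'c', 'b']
'c': index 2 in ['a', 'e', 'c', 'b'] -> ['c', 'a', 'e', 'b']
'a': index 1 in ['c', 'a', 'e', 'b'] -> ['a', 'c', 'e', 'b']
'e': index 2 in ['a', 'c', 'e', 'b'] -> ['e', 'a', 'c', 'b']
'e': index 0 in ['e', 'a', 'c', 'b'] -> ['e', 'a', 'c', 'b']
'b': index 3 in ['e', 'a', 'c', 'b'] -> ['b', 'e', 'a', 'c']
'a': index 2 in ['b', 'e', 'a', 'c'] -> ['a', 'b', 'e', 'c']


Output: [2, 3, 0, 2, 0, 2, 1, 2, 0, 3, 2]


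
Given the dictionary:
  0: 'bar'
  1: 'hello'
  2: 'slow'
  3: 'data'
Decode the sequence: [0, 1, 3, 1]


Look up each index in the dictionary:
  0 -> 'bar'
  1 -> 'hello'
  3 -> 'data'
  1 -> 'hello'

Decoded: "bar hello data hello"


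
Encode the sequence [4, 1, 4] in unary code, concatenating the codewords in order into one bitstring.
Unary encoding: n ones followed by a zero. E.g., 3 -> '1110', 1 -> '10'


Encode each number as n ones followed by a terminating 0:
  4 -> 11110 (5 bits)
  1 -> 10 (2 bits)
  4 -> 11110 (5 bits)
Total length = 5 + 2 + 5 = 12 bits.

Unary([4, 1, 4]) = 111101011110 (12 bits)


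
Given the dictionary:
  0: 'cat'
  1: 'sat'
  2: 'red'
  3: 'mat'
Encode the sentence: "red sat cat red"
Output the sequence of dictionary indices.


Look up each word in the dictionary:
  'red' -> 2
  'sat' -> 1
  'cat' -> 0
  'red' -> 2

Encoded: [2, 1, 0, 2]


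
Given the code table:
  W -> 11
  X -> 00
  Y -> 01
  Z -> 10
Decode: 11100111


Decoding:
11 -> W
10 -> Z
01 -> Y
11 -> W


Result: WZYW


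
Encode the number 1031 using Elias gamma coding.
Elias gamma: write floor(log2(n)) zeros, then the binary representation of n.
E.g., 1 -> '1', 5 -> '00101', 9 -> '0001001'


num_bits = floor(log2(1031)) + 1 = 11
leading_zeros = num_bits - 1 = 10
binary(1031) = 10000000111

Elias gamma(1031) = '0000000000' + '10000000111' = 000000000010000000111 (21 bits)


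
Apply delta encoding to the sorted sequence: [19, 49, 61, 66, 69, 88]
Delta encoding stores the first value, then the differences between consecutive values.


First value: 19
Deltas:
  49 - 19 = 30
  61 - 49 = 12
  66 - 61 = 5
  69 - 66 = 3
  88 - 69 = 19


Delta encoded: [19, 30, 12, 5, 3, 19]


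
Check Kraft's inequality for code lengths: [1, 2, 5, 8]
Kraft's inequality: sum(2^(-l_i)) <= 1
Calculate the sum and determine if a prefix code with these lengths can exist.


Sum = 2^(-1) + 2^(-2) + 2^(-5) + 2^(-8)
    = 0.5 + 0.25 + 0.03125 + 0.00390625
    = 201/256 = 0.78515625
Since 0.78515625 <= 1, Kraft's inequality IS satisfied.
A prefix code with these lengths CAN exist.

Kraft sum = 0.78515625. Satisfied.


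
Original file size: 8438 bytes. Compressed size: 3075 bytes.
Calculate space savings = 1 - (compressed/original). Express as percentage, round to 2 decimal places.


ratio = compressed/original = 3075/8438 = 0.364423
savings = 1 - ratio = 1 - 0.364423 = 0.635577
as a percentage: 0.635577 * 100 = 63.56%

Space savings = 1 - 3075/8438 = 63.56%


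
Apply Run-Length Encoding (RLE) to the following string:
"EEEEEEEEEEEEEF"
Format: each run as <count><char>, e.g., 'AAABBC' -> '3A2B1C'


Scanning runs left to right:
  i=0: run of 'E' x 13 -> '13E'
  i=13: run of 'F' x 1 -> '1F'

RLE = 13E1F


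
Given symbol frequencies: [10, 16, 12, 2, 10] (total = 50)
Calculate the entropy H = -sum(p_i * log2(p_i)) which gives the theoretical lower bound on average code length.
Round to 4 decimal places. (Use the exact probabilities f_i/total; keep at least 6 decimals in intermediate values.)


Per-symbol terms -p_i * log2(p_i) with p_i = f_i/50:
  p = 10/50 = 0.200000: log2(p) = -2.321928, -p*log2(p) = 0.464386
  p = 16/50 = 0.320000: log2(p) = -1.643856, -p*log2(p) = 0.526034
  p = 12/50 = 0.240000: log2(p) = -2.058894, -p*log2(p) = 0.494134
  p = 2/50 = 0.040000: log2(p) = -4.643856, -p*log2(p) = 0.185754
  p = 10/50 = 0.200000: log2(p) = -2.321928, -p*log2(p) = 0.464386
H = 0.464386 + 0.526034 + 0.494134 + 0.185754 + 0.464386 = 2.134694

H = 2.1347 bits/symbol


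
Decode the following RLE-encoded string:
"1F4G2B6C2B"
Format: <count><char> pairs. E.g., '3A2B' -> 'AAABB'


Expanding each <count><char> pair:
  1F -> 'F'
  4G -> 'GGGG'
  2B -> 'BB'
  6C -> 'CCCCCC'
  2B -> 'BB'

Decoded = FGGGGBBCCCCCCBB


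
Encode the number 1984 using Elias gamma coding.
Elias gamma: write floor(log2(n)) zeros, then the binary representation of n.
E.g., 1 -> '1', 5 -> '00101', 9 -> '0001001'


num_bits = floor(log2(1984)) + 1 = 11
leading_zeros = num_bits - 1 = 10
binary(1984) = 11111000000

Elias gamma(1984) = '0000000000' + '11111000000' = 000000000011111000000 (21 bits)


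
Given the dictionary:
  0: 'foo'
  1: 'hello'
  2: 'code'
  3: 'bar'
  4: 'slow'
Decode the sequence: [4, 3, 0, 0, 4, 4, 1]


Look up each index in the dictionary:
  4 -> 'slow'
  3 -> 'bar'
  0 -> 'foo'
  0 -> 'foo'
  4 -> 'slow'
  4 -> 'slow'
  1 -> 'hello'

Decoded: "slow bar foo foo slow slow hello"


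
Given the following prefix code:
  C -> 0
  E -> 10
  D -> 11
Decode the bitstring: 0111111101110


Decoding step by step:
Bits 0 -> C
Bits 11 -> D
Bits 11 -> D
Bits 11 -> D
Bits 10 -> E
Bits 11 -> D
Bits 10 -> E


Decoded message: CDDDEDE


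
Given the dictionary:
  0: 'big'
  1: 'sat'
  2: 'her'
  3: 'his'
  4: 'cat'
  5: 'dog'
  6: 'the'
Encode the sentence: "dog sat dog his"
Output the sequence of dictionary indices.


Look up each word in the dictionary:
  'dog' -> 5
  'sat' -> 1
  'dog' -> 5
  'his' -> 3

Encoded: [5, 1, 5, 3]


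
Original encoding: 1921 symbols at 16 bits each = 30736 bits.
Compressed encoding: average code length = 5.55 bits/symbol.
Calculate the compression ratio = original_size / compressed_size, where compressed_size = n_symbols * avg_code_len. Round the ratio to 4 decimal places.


original_size = n_symbols * orig_bits = 1921 * 16 = 30736 bits
compressed_size = n_symbols * avg_code_len = 1921 * 5.55 = 10661.55 bits
ratio = original_size / compressed_size = 30736 / 10661.55 = 2.8829

Compression ratio = 2.8829


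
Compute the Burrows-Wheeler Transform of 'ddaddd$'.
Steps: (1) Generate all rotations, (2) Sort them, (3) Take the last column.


Rotations (sorted):
  0: $ddaddd -> last char: d
  1: addd$dd -> last char: d
  2: d$ddadd -> last char: d
  3: daddd$d -> last char: d
  4: dd$ddad -> last char: d
  5: ddaddd$ -> last char: $
  6: ddd$dda -> last char: a


BWT = ddddd$a


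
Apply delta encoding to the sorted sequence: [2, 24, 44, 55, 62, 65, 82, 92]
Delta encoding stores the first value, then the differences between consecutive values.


First value: 2
Deltas:
  24 - 2 = 22
  44 - 24 = 20
  55 - 44 = 11
  62 - 55 = 7
  65 - 62 = 3
  82 - 65 = 17
  92 - 82 = 10


Delta encoded: [2, 22, 20, 11, 7, 3, 17, 10]


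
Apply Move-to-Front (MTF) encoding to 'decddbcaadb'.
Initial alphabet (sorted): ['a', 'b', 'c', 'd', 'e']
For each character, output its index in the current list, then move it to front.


MTF encoding:
'd': index 3 in ['a', 'b', 'c', 'd', 'e'] -> ['d', 'a', 'b', 'c', 'e']
'e': index 4 in ['d', 'a', 'b', 'c', 'e'] -> ['e', 'd', 'a', 'b', 'c']
'c': index 4 in ['e', 'd', 'a', 'b', 'c'] -> ['c', 'e', 'd', 'a', 'b']
'd': index 2 in ['c', 'e', 'd', 'a', 'b'] -> ['d', 'c', 'e', 'a', 'b']
'd': index 0 in ['d', 'c', 'e', 'a', 'b'] -> ['d', 'c', 'e', 'a', 'b']
'b': index 4 in ['d', 'c', 'e', 'a', 'b'] -> ['b', 'd', 'c', 'e', 'a']
'c': index 2 in ['b', 'd', 'c', 'e', 'a'] -> ['c', 'b', 'd', 'e', 'a']
'a': index 4 in ['c', 'b', 'd', 'e', 'a'] -> ['a', 'c', 'b', 'd', 'e']
'a': index 0 in ['a', 'c', 'b', 'd', 'e'] -> ['a', 'c', 'b', 'd', 'e']
'd': index 3 in ['a', 'c', 'b', 'd', 'e'] -> ['d', 'a', 'c', 'b', 'e']
'b': index 3 in ['d', 'a', 'c', 'b', 'e'] -> ['b', 'd', 'a', 'c', 'e']


Output: [3, 4, 4, 2, 0, 4, 2, 4, 0, 3, 3]


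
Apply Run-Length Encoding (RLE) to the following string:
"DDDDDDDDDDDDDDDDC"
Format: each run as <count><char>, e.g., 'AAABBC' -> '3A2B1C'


Scanning runs left to right:
  i=0: run of 'D' x 16 -> '16D'
  i=16: run of 'C' x 1 -> '1C'

RLE = 16D1C


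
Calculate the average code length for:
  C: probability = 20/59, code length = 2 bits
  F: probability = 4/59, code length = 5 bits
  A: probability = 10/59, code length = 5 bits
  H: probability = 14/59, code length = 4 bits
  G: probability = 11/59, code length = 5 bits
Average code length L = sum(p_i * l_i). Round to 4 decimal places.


Weighted contributions p_i * l_i:
  C: (20/59) * 2 = 40/59
  F: (4/59) * 5 = 20/59
  A: (10/59) * 5 = 50/59
  H: (14/59) * 4 = 56/59
  G: (11/59) * 5 = 55/59
Sum = (40 + 20 + 50 + 56 + 55)/59 = 221/59

L = 221/59 = 3.7458 bits/symbol


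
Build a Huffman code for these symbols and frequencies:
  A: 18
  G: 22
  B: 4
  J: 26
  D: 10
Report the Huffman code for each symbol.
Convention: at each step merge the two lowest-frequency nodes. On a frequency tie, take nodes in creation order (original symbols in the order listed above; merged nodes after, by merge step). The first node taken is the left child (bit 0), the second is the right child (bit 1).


Huffman tree construction:
Step 1: Merge B(4) + D(10) = 14
Step 2: Merge (B+D)(14) + A(18) = 32
Step 3: Merge G(22) + J(26) = 48
Step 4: Merge ((B+D)+A)(32) + (G+J)(48) = 80
Read each symbol's code off the tree from the root (left child = 0, right child = 1).

Codes:
  A: 01 (length 2)
  G: 10 (length 2)
  B: 000 (length 3)
  J: 11 (length 2)
  D: 001 (length 3)
Average code length: 174/80 = 2.1750 bits/symbol


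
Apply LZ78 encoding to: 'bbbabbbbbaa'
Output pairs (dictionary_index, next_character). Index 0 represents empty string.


LZ78 encoding steps:
Dictionary: {0: ''}
Step 1: w='' (idx 0), next='b' -> output (0, 'b'), add 'b' as idx 1
Step 2: w='b' (idx 1), next='b' -> output (1, 'b'), add 'bb' as idx 2
Step 3: w='' (idx 0), next='a' -> output (0, 'a'), add 'a' as idx 3
Step 4: w='bb' (idx 2), next='b' -> output (2, 'b'), add 'bbb' as idx 4
Step 5: w='bb' (idx 2), next='a' -> output (2, 'a'), add 'bba' as idx 5
Step 6: w='a' (idx 3), end of input -> output (3, '')


Encoded: [(0, 'b'), (1, 'b'), (0, 'a'), (2, 'b'), (2, 'a'), (3, '')]


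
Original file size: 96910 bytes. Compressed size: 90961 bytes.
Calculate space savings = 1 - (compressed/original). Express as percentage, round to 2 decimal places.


ratio = compressed/original = 90961/96910 = 0.938613
savings = 1 - ratio = 1 - 0.938613 = 0.061387
as a percentage: 0.061387 * 100 = 6.14%

Space savings = 1 - 90961/96910 = 6.14%


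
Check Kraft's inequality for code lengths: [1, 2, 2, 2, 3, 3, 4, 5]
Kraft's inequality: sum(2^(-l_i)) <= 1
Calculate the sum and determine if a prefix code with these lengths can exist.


Sum = 2^(-1) + 2^(-2) + 2^(-2) + 2^(-2) + 2^(-3) + 2^(-3) + 2^(-4) + 2^(-5)
    = 0.5 + 0.25 + 0.25 + 0.25 + 0.125 + 0.125 + 0.0625 + 0.03125
    = 51/32 = 1.59375
Since 1.59375 > 1, Kraft's inequality is NOT satisfied.
A prefix code with these lengths CANNOT exist.

Kraft sum = 1.59375. Not satisfied.


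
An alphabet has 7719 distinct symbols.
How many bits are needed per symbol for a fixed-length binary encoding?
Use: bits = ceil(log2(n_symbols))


log2(7719) = 12.9142
Bracket: 2^12 = 4096 < 7719 <= 2^13 = 8192
So ceil(log2(7719)) = 13

bits = ceil(log2(7719)) = ceil(12.9142) = 13 bits


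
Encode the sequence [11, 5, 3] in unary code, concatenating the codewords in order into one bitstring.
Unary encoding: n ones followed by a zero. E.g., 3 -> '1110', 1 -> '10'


Encode each number as n ones followed by a terminating 0:
  11 -> 111111111110 (12 bits)
  5 -> 111110 (6 bits)
  3 -> 1110 (4 bits)
Total length = 12 + 6 + 4 = 22 bits.

Unary([11, 5, 3]) = 1111111111101111101110 (22 bits)


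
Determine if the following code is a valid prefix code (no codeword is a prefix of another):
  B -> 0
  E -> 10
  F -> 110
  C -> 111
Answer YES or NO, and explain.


Checking each pair (does one codeword prefix another?):
  B='0' vs E='10': no prefix
  B='0' vs F='110': no prefix
  B='0' vs C='111': no prefix
  E='10' vs B='0': no prefix
  E='10' vs F='110': no prefix
  E='10' vs C='111': no prefix
  F='110' vs B='0': no prefix
  F='110' vs E='10': no prefix
  F='110' vs C='111': no prefix
  C='111' vs B='0': no prefix
  C='111' vs E='10': no prefix
  C='111' vs F='110': no prefix
No violation found over all pairs.

YES -- this is a valid prefix code. No codeword is a prefix of any other codeword.


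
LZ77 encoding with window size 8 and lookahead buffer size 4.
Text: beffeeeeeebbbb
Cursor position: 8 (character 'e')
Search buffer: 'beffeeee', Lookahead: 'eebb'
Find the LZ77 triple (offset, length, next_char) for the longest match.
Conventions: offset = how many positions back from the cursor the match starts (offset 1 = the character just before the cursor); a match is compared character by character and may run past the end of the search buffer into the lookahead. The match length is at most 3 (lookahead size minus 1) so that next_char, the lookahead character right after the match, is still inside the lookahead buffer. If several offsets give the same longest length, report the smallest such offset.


Try each offset into the search buffer:
  offset=1 (pos 7, char 'e'): match length 2
  offset=2 (pos 6, char 'e'): match length 2
  offset=3 (pos 5, char 'e'): match length 2
  offset=4 (pos 4, char 'e'): match length 2
  offset=5 (pos 3, char 'f'): match length 0
  offset=6 (pos 2, char 'f'): match length 0
  offset=7 (pos 1, char 'e'): match length 1
  offset=8 (pos 0, char 'b'): match length 0
Longest match has length 2, found at offsets 1, 2, 3, 4; take the smallest, offset 1.
next_char = character at position 8 + 2 = 10 -> 'b'

Best match: offset=1, length=2 (matching 'ee' starting at position 7)
LZ77 triple: (1, 2, 'b')


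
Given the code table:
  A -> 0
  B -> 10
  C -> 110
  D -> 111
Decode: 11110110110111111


Decoding:
111 -> D
10 -> B
110 -> C
110 -> C
111 -> D
111 -> D


Result: DBCCDD


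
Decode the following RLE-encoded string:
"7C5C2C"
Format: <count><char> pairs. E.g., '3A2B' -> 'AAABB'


Expanding each <count><char> pair:
  7C -> 'CCCCCCC'
  5C -> 'CCCCC'
  2C -> 'CC'

Decoded = CCCCCCCCCCCCCC


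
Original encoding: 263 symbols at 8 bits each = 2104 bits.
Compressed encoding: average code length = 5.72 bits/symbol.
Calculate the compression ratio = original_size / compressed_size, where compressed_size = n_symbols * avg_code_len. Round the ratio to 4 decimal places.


original_size = n_symbols * orig_bits = 263 * 8 = 2104 bits
compressed_size = n_symbols * avg_code_len = 263 * 5.72 = 1504.36 bits
ratio = original_size / compressed_size = 2104 / 1504.36 = 1.3986

Compression ratio = 1.3986


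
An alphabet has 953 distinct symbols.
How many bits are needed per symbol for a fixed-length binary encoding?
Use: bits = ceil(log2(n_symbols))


log2(953) = 9.8963
Bracket: 2^9 = 512 < 953 <= 2^10 = 1024
So ceil(log2(953)) = 10

bits = ceil(log2(953)) = ceil(9.8963) = 10 bits


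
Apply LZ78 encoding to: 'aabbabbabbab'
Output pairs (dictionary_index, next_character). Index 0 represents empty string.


LZ78 encoding steps:
Dictionary: {0: ''}
Step 1: w='' (idx 0), next='a' -> output (0, 'a'), add 'a' as idx 1
Step 2: w='a' (idx 1), next='b' -> output (1, 'b'), add 'ab' as idx 2
Step 3: w='' (idx 0), next='b' -> output (0, 'b'), add 'b' as idx 3
Step 4: w='ab' (idx 2), next='b' -> output (2, 'b'), add 'abb' as idx 4
Step 5: w='abb' (idx 4), next='a' -> output (4, 'a'), add 'abba' as idx 5
Step 6: w='b' (idx 3), end of input -> output (3, '')


Encoded: [(0, 'a'), (1, 'b'), (0, 'b'), (2, 'b'), (4, 'a'), (3, '')]


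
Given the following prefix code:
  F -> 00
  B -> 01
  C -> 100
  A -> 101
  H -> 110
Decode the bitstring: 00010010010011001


Decoding step by step:
Bits 00 -> F
Bits 01 -> B
Bits 00 -> F
Bits 100 -> C
Bits 100 -> C
Bits 110 -> H
Bits 01 -> B


Decoded message: FBFCCHB


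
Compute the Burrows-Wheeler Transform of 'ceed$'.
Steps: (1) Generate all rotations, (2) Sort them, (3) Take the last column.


Rotations (sorted):
  0: $ceed -> last char: d
  1: ceed$ -> last char: $
  2: d$cee -> last char: e
  3: ed$ce -> last char: e
  4: eed$c -> last char: c


BWT = d$eec


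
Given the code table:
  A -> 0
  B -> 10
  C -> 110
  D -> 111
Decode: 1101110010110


Decoding:
110 -> C
111 -> D
0 -> A
0 -> A
10 -> B
110 -> C


Result: CDAABC


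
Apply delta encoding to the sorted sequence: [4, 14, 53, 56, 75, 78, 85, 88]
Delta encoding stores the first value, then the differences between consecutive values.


First value: 4
Deltas:
  14 - 4 = 10
  53 - 14 = 39
  56 - 53 = 3
  75 - 56 = 19
  78 - 75 = 3
  85 - 78 = 7
  88 - 85 = 3


Delta encoded: [4, 10, 39, 3, 19, 3, 7, 3]


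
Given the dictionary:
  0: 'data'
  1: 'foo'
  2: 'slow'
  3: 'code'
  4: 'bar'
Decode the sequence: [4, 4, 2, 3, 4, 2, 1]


Look up each index in the dictionary:
  4 -> 'bar'
  4 -> 'bar'
  2 -> 'slow'
  3 -> 'code'
  4 -> 'bar'
  2 -> 'slow'
  1 -> 'foo'

Decoded: "bar bar slow code bar slow foo"


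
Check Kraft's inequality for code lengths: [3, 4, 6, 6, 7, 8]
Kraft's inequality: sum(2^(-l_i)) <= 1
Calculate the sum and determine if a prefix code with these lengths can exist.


Sum = 2^(-3) + 2^(-4) + 2^(-6) + 2^(-6) + 2^(-7) + 2^(-8)
    = 0.125 + 0.0625 + 0.015625 + 0.015625 + 0.0078125 + 0.00390625
    = 59/256 = 0.23046875
Since 0.23046875 <= 1, Kraft's inequality IS satisfied.
A prefix code with these lengths CAN exist.

Kraft sum = 0.23046875. Satisfied.


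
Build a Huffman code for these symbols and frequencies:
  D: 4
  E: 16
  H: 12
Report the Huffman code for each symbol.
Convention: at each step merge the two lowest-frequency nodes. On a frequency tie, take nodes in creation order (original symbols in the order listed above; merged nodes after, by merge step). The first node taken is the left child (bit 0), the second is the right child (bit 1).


Huffman tree construction:
Step 1: Merge D(4) + H(12) = 16
Step 2: Merge E(16) + (D+H)(16) = 32
Read each symbol's code off the tree from the root (left child = 0, right child = 1).

Codes:
  D: 10 (length 2)
  E: 0 (length 1)
  H: 11 (length 2)
Average code length: 48/32 = 1.5000 bits/symbol


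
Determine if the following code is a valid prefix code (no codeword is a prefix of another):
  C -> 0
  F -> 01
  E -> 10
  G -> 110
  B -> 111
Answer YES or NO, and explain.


Checking each pair (does one codeword prefix another?):
  C='0' vs F='01': prefix -- VIOLATION

NO -- this is NOT a valid prefix code. C (0) is a prefix of F (01).


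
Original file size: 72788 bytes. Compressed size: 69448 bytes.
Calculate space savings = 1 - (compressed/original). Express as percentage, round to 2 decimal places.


ratio = compressed/original = 69448/72788 = 0.954113
savings = 1 - ratio = 1 - 0.954113 = 0.045887
as a percentage: 0.045887 * 100 = 4.59%

Space savings = 1 - 69448/72788 = 4.59%


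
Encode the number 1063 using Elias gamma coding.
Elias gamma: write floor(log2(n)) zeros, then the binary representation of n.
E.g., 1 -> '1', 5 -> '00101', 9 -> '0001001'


num_bits = floor(log2(1063)) + 1 = 11
leading_zeros = num_bits - 1 = 10
binary(1063) = 10000100111

Elias gamma(1063) = '0000000000' + '10000100111' = 000000000010000100111 (21 bits)


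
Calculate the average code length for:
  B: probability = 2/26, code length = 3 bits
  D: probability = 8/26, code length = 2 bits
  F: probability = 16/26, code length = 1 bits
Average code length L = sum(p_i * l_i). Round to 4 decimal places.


Weighted contributions p_i * l_i:
  B: (2/26) * 3 = 6/26
  D: (8/26) * 2 = 16/26
  F: (16/26) * 1 = 16/26
Sum = (6 + 16 + 16)/26 = 38/26

L = 38/26 = 1.4615 bits/symbol


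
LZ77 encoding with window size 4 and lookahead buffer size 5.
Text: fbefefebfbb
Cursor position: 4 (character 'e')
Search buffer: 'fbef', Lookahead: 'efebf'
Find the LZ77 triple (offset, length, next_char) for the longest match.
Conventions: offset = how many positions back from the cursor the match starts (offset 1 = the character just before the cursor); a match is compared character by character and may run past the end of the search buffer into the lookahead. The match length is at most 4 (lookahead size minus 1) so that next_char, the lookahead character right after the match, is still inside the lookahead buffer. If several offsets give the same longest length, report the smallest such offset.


Try each offset into the search buffer:
  offset=1 (pos 3, char 'f'): match length 0
  offset=2 (pos 2, char 'e'): match length 3
  offset=3 (pos 1, char 'b'): match length 0
  offset=4 (pos 0, char 'f'): match length 0
Longest match has length 3 at offset 2.
next_char = character at position 4 + 3 = 7 -> 'b'

Best match: offset=2, length=3 (matching 'efe' starting at position 2)
LZ77 triple: (2, 3, 'b')


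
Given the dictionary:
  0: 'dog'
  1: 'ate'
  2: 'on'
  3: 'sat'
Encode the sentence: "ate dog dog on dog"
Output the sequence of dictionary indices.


Look up each word in the dictionary:
  'ate' -> 1
  'dog' -> 0
  'dog' -> 0
  'on' -> 2
  'dog' -> 0

Encoded: [1, 0, 0, 2, 0]


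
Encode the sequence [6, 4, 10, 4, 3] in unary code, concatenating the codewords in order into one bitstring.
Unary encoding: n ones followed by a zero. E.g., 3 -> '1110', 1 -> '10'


Encode each number as n ones followed by a terminating 0:
  6 -> 1111110 (7 bits)
  4 -> 11110 (5 bits)
  10 -> 11111111110 (11 bits)
  4 -> 11110 (5 bits)
  3 -> 1110 (4 bits)
Total length = 7 + 5 + 11 + 5 + 4 = 32 bits.

Unary([6, 4, 10, 4, 3]) = 11111101111011111111110111101110 (32 bits)


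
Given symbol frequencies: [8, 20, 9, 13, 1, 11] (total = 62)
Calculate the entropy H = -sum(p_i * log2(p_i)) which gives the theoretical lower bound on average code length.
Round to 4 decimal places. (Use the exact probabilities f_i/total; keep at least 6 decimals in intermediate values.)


Per-symbol terms -p_i * log2(p_i) with p_i = f_i/62:
  p = 8/62 = 0.129032: log2(p) = -2.954196, -p*log2(p) = 0.381187
  p = 20/62 = 0.322581: log2(p) = -1.632268, -p*log2(p) = 0.526538
  p = 9/62 = 0.145161: log2(p) = -2.784271, -p*log2(p) = 0.404168
  p = 13/62 = 0.209677: log2(p) = -2.253757, -p*log2(p) = 0.472562
  p = 1/62 = 0.016129: log2(p) = -5.954196, -p*log2(p) = 0.096035
  p = 11/62 = 0.177419: log2(p) = -2.494765, -p*log2(p) = 0.442620
H = 0.381187 + 0.526538 + 0.404168 + 0.472562 + 0.096035 + 0.442620 = 2.323110

H = 2.3231 bits/symbol


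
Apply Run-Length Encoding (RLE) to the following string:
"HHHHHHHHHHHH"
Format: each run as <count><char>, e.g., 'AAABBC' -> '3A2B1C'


Scanning runs left to right:
  i=0: run of 'H' x 12 -> '12H'

RLE = 12H


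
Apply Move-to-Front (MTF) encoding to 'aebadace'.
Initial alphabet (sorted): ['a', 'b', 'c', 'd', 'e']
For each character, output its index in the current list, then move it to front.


MTF encoding:
'a': index 0 in ['a', 'b', 'c', 'd', 'e'] -> ['a', 'b', 'c', 'd', 'e']
'e': index 4 in ['a', 'b', 'c', 'd', 'e'] -> ['e', 'a', 'b', 'c', 'd']
'b': index 2 in ['e', 'a', 'b', 'c', 'd'] -> ['b', 'e', 'a', 'c', 'd']
'a': index 2 in ['b', 'e', 'a', 'c', 'd'] -> ['a', 'b', 'e', 'c', 'd']
'd': index 4 in ['a', 'b', 'e', 'c', 'd'] -> ['d', 'a', 'b', 'e', 'c']
'a': index 1 in ['d', 'a', 'b', 'e', 'c'] -> ['a', 'd', 'b', 'e', 'c']
'c': index 4 in ['a', 'd', 'b', 'e', 'c'] -> ['c', 'a', 'd', 'b', 'e']
'e': index 4 in ['c', 'a', 'd', 'b', 'e'] -> ['e', 'c', 'a', 'd', 'b']


Output: [0, 4, 2, 2, 4, 1, 4, 4]


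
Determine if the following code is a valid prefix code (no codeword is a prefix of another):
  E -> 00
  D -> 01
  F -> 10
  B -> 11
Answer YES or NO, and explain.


Checking each pair (does one codeword prefix another?):
  E='00' vs D='01': no prefix
  E='00' vs F='10': no prefix
  E='00' vs B='11': no prefix
  D='01' vs E='00': no prefix
  D='01' vs F='10': no prefix
  D='01' vs B='11': no prefix
  F='10' vs E='00': no prefix
  F='10' vs D='01': no prefix
  F='10' vs B='11': no prefix
  B='11' vs E='00': no prefix
  B='11' vs D='01': no prefix
  B='11' vs F='10': no prefix
No violation found over all pairs.

YES -- this is a valid prefix code. No codeword is a prefix of any other codeword.


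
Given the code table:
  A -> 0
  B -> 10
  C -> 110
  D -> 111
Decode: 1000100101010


Decoding:
10 -> B
0 -> A
0 -> A
10 -> B
0 -> A
10 -> B
10 -> B
10 -> B


Result: BAABABBB


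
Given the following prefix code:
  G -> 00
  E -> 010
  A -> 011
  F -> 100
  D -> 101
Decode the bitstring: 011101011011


Decoding step by step:
Bits 011 -> A
Bits 101 -> D
Bits 011 -> A
Bits 011 -> A


Decoded message: ADAA


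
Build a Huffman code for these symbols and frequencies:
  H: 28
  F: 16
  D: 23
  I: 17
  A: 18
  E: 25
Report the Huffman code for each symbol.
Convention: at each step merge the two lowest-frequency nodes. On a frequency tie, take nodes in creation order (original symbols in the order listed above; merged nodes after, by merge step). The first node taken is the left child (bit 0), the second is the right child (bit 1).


Huffman tree construction:
Step 1: Merge F(16) + I(17) = 33
Step 2: Merge A(18) + D(23) = 41
Step 3: Merge E(25) + H(28) = 53
Step 4: Merge (F+I)(33) + (A+D)(41) = 74
Step 5: Merge (E+H)(53) + ((F+I)+(A+D))(74) = 127
Read each symbol's code off the tree from the root (left child = 0, right child = 1).

Codes:
  H: 01 (length 2)
  F: 100 (length 3)
  D: 111 (length 3)
  I: 101 (length 3)
  A: 110 (length 3)
  E: 00 (length 2)
Average code length: 328/127 = 2.5827 bits/symbol


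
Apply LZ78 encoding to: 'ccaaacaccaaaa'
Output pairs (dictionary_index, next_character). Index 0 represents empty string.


LZ78 encoding steps:
Dictionary: {0: ''}
Step 1: w='' (idx 0), next='c' -> output (0, 'c'), add 'c' as idx 1
Step 2: w='c' (idx 1), next='a' -> output (1, 'a'), add 'ca' as idx 2
Step 3: w='' (idx 0), next='a' -> output (0, 'a'), add 'a' as idx 3
Step 4: w='a' (idx 3), next='c' -> output (3, 'c'), add 'ac' as idx 4
Step 5: w='ac' (idx 4), next='c' -> output (4, 'c'), add 'acc' as idx 5
Step 6: w='a' (idx 3), next='a' -> output (3, 'a'), add 'aa' as idx 6
Step 7: w='aa' (idx 6), end of input -> output (6, '')


Encoded: [(0, 'c'), (1, 'a'), (0, 'a'), (3, 'c'), (4, 'c'), (3, 'a'), (6, '')]


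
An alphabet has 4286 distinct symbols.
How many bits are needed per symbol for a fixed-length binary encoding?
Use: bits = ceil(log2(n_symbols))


log2(4286) = 12.0654
Bracket: 2^12 = 4096 < 4286 <= 2^13 = 8192
So ceil(log2(4286)) = 13

bits = ceil(log2(4286)) = ceil(12.0654) = 13 bits


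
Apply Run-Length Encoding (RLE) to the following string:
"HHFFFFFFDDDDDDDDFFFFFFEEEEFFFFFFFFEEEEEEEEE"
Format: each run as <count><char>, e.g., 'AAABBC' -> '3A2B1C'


Scanning runs left to right:
  i=0: run of 'H' x 2 -> '2H'
  i=2: run of 'F' x 6 -> '6F'
  i=8: run of 'D' x 8 -> '8D'
  i=16: run of 'F' x 6 -> '6F'
  i=22: run of 'E' x 4 -> '4E'
  i=26: run of 'F' x 8 -> '8F'
  i=34: run of 'E' x 9 -> '9E'

RLE = 2H6F8D6F4E8F9E


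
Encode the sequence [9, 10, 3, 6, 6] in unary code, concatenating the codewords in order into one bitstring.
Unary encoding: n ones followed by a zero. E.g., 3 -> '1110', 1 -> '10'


Encode each number as n ones followed by a terminating 0:
  9 -> 1111111110 (10 bits)
  10 -> 11111111110 (11 bits)
  3 -> 1110 (4 bits)
  6 -> 1111110 (7 bits)
  6 -> 1111110 (7 bits)
Total length = 10 + 11 + 4 + 7 + 7 = 39 bits.

Unary([9, 10, 3, 6, 6]) = 111111111011111111110111011111101111110 (39 bits)


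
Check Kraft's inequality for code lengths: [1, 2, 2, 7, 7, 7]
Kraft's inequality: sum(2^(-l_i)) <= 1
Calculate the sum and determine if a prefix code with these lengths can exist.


Sum = 2^(-1) + 2^(-2) + 2^(-2) + 2^(-7) + 2^(-7) + 2^(-7)
    = 0.5 + 0.25 + 0.25 + 0.0078125 + 0.0078125 + 0.0078125
    = 131/128 = 1.0234375
Since 1.0234375 > 1, Kraft's inequality is NOT satisfied.
A prefix code with these lengths CANNOT exist.

Kraft sum = 1.0234375. Not satisfied.


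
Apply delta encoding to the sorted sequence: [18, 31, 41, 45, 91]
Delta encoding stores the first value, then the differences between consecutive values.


First value: 18
Deltas:
  31 - 18 = 13
  41 - 31 = 10
  45 - 41 = 4
  91 - 45 = 46


Delta encoded: [18, 13, 10, 4, 46]


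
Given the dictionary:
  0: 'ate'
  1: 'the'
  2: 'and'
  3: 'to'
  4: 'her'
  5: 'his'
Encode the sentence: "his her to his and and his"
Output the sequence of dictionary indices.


Look up each word in the dictionary:
  'his' -> 5
  'her' -> 4
  'to' -> 3
  'his' -> 5
  'and' -> 2
  'and' -> 2
  'his' -> 5

Encoded: [5, 4, 3, 5, 2, 2, 5]


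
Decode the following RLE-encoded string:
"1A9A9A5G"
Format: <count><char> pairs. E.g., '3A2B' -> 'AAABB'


Expanding each <count><char> pair:
  1A -> 'A'
  9A -> 'AAAAAAAAA'
  9A -> 'AAAAAAAAA'
  5G -> 'GGGGG'

Decoded = AAAAAAAAAAAAAAAAAAAGGGGG


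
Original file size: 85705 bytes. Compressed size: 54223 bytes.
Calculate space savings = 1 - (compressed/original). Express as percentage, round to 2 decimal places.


ratio = compressed/original = 54223/85705 = 0.63267
savings = 1 - ratio = 1 - 0.63267 = 0.36733
as a percentage: 0.36733 * 100 = 36.73%

Space savings = 1 - 54223/85705 = 36.73%


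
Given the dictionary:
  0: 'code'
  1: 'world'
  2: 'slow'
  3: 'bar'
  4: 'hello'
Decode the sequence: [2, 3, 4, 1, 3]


Look up each index in the dictionary:
  2 -> 'slow'
  3 -> 'bar'
  4 -> 'hello'
  1 -> 'world'
  3 -> 'bar'

Decoded: "slow bar hello world bar"


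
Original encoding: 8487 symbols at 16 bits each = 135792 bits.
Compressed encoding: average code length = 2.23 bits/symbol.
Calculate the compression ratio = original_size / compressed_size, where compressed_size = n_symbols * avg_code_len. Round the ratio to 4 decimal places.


original_size = n_symbols * orig_bits = 8487 * 16 = 135792 bits
compressed_size = n_symbols * avg_code_len = 8487 * 2.23 = 18926.01 bits
ratio = original_size / compressed_size = 135792 / 18926.01 = 7.1749

Compression ratio = 7.1749


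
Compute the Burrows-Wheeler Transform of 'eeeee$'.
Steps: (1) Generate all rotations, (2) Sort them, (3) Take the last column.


Rotations (sorted):
  0: $eeeee -> last char: e
  1: e$eeee -> last char: e
  2: ee$eee -> last char: e
  3: eee$ee -> last char: e
  4: eeee$e -> last char: e
  5: eeeee$ -> last char: $


BWT = eeeee$


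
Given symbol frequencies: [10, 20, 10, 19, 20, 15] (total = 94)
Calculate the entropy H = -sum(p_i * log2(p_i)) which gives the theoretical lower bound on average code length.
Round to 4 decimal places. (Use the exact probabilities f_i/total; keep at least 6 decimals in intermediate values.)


Per-symbol terms -p_i * log2(p_i) with p_i = f_i/94:
  p = 10/94 = 0.106383: log2(p) = -3.232661, -p*log2(p) = 0.343900
  p = 20/94 = 0.212766: log2(p) = -2.232661, -p*log2(p) = 0.475034
  p = 10/94 = 0.106383: log2(p) = -3.232661, -p*log2(p) = 0.343900
  p = 19/94 = 0.202128: log2(p) = -2.306661, -p*log2(p) = 0.466240
  p = 20/94 = 0.212766: log2(p) = -2.232661, -p*log2(p) = 0.475034
  p = 15/94 = 0.159574: log2(p) = -2.647698, -p*log2(p) = 0.422505
H = 0.343900 + 0.475034 + 0.343900 + 0.466240 + 0.475034 + 0.422505 = 2.526613

H = 2.5266 bits/symbol


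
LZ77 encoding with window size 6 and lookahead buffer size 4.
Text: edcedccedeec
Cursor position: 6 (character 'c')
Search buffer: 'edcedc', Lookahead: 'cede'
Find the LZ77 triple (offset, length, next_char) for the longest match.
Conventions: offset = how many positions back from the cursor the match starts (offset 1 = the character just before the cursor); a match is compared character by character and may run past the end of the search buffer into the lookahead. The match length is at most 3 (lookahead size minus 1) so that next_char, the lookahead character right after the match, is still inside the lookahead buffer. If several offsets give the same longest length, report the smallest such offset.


Try each offset into the search buffer:
  offset=1 (pos 5, char 'c'): match length 1
  offset=2 (pos 4, char 'd'): match length 0
  offset=3 (pos 3, char 'e'): match length 0
  offset=4 (pos 2, char 'c'): match length 3
  offset=5 (pos 1, char 'd'): match length 0
  offset=6 (pos 0, char 'e'): match length 0
Longest match has length 3 at offset 4.
next_char = character at position 6 + 3 = 9 -> 'e'

Best match: offset=4, length=3 (matching 'ced' starting at position 2)
LZ77 triple: (4, 3, 'e')


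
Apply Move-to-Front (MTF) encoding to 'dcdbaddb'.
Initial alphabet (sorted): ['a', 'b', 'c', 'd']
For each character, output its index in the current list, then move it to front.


MTF encoding:
'd': index 3 in ['a', 'b', 'c', 'd'] -> ['d', 'a', 'b', 'c']
'c': index 3 in ['d', 'a', 'b', 'c'] -> ['c', 'd', 'a', 'b']
'd': index 1 in ['c', 'd', 'a', 'b'] -> ['d', 'c', 'a', 'b']
'b': index 3 in ['d', 'c', 'a', 'b'] -> ['b', 'd', 'c', 'a']
'a': index 3 in ['b', 'd', 'c', 'a'] -> ['a', 'b', 'd', 'c']
'd': index 2 in ['a', 'b', 'd', 'c'] -> ['d', 'a', 'b', 'c']
'd': index 0 in ['d', 'a', 'b', 'c'] -> ['d', 'a', 'b', 'c']
'b': index 2 in ['d', 'a', 'b', 'c'] -> ['b', 'd', 'a', 'c']


Output: [3, 3, 1, 3, 3, 2, 0, 2]


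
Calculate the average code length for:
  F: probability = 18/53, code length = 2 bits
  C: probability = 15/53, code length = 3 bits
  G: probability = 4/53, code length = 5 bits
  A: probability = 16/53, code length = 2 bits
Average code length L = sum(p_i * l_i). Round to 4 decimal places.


Weighted contributions p_i * l_i:
  F: (18/53) * 2 = 36/53
  C: (15/53) * 3 = 45/53
  G: (4/53) * 5 = 20/53
  A: (16/53) * 2 = 32/53
Sum = (36 + 45 + 20 + 32)/53 = 133/53

L = 133/53 = 2.5094 bits/symbol


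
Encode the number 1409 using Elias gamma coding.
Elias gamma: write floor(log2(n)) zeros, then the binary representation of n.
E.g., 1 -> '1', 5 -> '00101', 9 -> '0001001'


num_bits = floor(log2(1409)) + 1 = 11
leading_zeros = num_bits - 1 = 10
binary(1409) = 10110000001

Elias gamma(1409) = '0000000000' + '10110000001' = 000000000010110000001 (21 bits)
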